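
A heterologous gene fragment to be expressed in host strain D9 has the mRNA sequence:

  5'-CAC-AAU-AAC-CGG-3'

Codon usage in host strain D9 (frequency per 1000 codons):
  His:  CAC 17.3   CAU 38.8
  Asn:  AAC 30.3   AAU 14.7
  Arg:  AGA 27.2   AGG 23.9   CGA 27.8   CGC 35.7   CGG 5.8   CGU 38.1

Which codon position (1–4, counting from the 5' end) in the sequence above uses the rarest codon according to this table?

Codon 1 CAC (His): 17.3 per 1000.
Codon 2 AAU (Asn): 14.7 per 1000.
Codon 3 AAC (Asn): 30.3 per 1000.
Codon 4 CGG (Arg): 5.8 per 1000.
Lowest frequency is 5.8 at codon 4.

4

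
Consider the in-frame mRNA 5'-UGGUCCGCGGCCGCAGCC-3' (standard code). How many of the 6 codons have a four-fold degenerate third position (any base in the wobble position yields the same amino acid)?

5

Codon 1 UGG (Trp): third position 1-fold.
Codon 2 UCC (Ser): third position 4-fold.
Codon 3 GCG (Ala): third position 4-fold.
Codon 4 GCC (Ala): third position 4-fold.
Codon 5 GCA (Ala): third position 4-fold.
Codon 6 GCC (Ala): third position 4-fold.
Four-fold degenerate third positions: 5.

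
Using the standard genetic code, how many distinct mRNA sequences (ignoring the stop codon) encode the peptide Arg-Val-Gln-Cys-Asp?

Arg: 6 codons.
Val: 4 codons.
Gln: 2 codons.
Cys: 2 codons.
Asp: 2 codons.
6 × 4 × 2 × 2 × 2 = 192.

192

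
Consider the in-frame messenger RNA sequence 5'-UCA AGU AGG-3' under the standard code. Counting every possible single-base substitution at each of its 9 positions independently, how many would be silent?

Codon 1 (UCA, Ser): 3 synonymous substitutions.
Codon 2 (AGU, Ser): 1 synonymous substitution.
Codon 3 (AGG, Arg): 2 synonymous substitutions.
Total: 3 + 1 + 2 = 6.

6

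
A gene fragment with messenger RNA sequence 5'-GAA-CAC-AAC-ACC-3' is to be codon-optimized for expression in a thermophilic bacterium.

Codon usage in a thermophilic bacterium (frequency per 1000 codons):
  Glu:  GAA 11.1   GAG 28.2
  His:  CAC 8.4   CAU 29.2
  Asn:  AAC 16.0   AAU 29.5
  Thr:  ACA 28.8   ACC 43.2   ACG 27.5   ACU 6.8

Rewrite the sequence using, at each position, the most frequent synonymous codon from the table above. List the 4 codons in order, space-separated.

GAG CAU AAU ACC

Codon 1 (Glu): best is GAG at 28.2.
Codon 2 (His): best is CAU at 29.2.
Codon 3 (Asn): best is AAU at 29.5.
Codon 4 (Thr): best is ACC at 43.2.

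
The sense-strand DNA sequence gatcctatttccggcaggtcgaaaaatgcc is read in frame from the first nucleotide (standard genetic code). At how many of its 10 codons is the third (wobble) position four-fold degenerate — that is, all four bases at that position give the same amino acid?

Codon 1 GAT (Asp): third position 2-fold.
Codon 2 CCT (Pro): third position 4-fold.
Codon 3 ATT (Ile): third position 3-fold.
Codon 4 TCC (Ser): third position 4-fold.
Codon 5 GGC (Gly): third position 4-fold.
Codon 6 AGG (Arg): third position 2-fold.
Codon 7 TCG (Ser): third position 4-fold.
Codon 8 AAA (Lys): third position 2-fold.
Codon 9 AAT (Asn): third position 2-fold.
Codon 10 GCC (Ala): third position 4-fold.
Four-fold degenerate third positions: 5.

5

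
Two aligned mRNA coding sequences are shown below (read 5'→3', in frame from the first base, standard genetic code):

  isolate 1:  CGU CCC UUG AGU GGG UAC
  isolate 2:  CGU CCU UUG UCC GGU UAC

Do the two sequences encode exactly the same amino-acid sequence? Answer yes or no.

yes

Codon 1: CGU Arg / CGU Arg — identical.
Codon 2: CCC Pro / CCU Pro — synonymous.
Codon 3: UUG Leu / UUG Leu — identical.
Codon 4: AGU Ser / UCC Ser — synonymous.
Codon 5: GGG Gly / GGU Gly — synonymous.
Codon 6: UAC Tyr / UAC Tyr — identical.
Nonsynonymous differences: 0 → same protein.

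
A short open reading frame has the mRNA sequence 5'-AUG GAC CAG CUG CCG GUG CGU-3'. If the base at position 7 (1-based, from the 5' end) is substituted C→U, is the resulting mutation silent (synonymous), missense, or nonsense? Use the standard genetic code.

Position 7 falls in codon 3: CAG → Gln.
After the substitution the codon is UAG → Stop.
The new codon is a stop codon, so this is a nonsense mutation.

nonsense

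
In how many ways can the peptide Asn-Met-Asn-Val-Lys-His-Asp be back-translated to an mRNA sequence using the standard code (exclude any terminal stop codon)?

Asn: 2 codons.
Met: 1 codon.
Asn: 2 codons.
Val: 4 codons.
Lys: 2 codons.
His: 2 codons.
Asp: 2 codons.
2 × 1 × 2 × 4 × 2 × 2 × 2 = 128.

128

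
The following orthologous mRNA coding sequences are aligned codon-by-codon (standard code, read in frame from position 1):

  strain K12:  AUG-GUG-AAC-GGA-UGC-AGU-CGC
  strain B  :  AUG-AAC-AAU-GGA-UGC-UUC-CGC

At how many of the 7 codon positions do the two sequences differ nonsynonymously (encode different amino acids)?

2

Codon 1: AUG Met / AUG Met — identical.
Codon 2: GUG Val / AAC Asn — nonsynonymous.
Codon 3: AAC Asn / AAU Asn — synonymous.
Codon 4: GGA Gly / GGA Gly — identical.
Codon 5: UGC Cys / UGC Cys — identical.
Codon 6: AGU Ser / UUC Phe — nonsynonymous.
Codon 7: CGC Arg / CGC Arg — identical.
Nonsynonymous differences: 2.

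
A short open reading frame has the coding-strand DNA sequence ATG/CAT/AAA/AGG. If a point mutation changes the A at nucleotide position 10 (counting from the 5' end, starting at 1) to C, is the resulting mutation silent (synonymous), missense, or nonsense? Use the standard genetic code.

silent

Position 10 falls in codon 4: AGG → Arg.
After the substitution the codon is CGG → Arg.
Both encode Arg, so the change is synonymous.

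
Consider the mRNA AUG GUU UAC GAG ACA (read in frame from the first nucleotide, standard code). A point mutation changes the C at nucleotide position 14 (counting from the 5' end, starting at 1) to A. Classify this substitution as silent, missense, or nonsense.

missense

Position 14 falls in codon 5: ACA → Thr.
After the substitution the codon is AAA → Lys.
Thr ≠ Lys, so this is a missense mutation.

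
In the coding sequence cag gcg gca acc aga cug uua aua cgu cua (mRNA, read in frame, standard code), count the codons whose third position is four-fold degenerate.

6

Codon 1 CAG (Gln): third position 2-fold.
Codon 2 GCG (Ala): third position 4-fold.
Codon 3 GCA (Ala): third position 4-fold.
Codon 4 ACC (Thr): third position 4-fold.
Codon 5 AGA (Arg): third position 2-fold.
Codon 6 CUG (Leu): third position 4-fold.
Codon 7 UUA (Leu): third position 2-fold.
Codon 8 AUA (Ile): third position 3-fold.
Codon 9 CGU (Arg): third position 4-fold.
Codon 10 CUA (Leu): third position 4-fold.
Four-fold degenerate third positions: 6.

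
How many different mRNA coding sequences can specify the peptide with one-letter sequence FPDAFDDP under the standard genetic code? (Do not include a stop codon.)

Phe: 2 codons.
Pro: 4 codons.
Asp: 2 codons.
Ala: 4 codons.
Phe: 2 codons.
Asp: 2 codons.
Asp: 2 codons.
Pro: 4 codons.
2 × 4 × 2 × 4 × 2 × 2 × 2 × 4 = 2048.

2048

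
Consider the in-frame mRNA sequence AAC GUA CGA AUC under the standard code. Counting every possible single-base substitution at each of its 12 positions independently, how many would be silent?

10

Codon 1 (AAC, Asn): 1 synonymous substitution.
Codon 2 (GUA, Val): 3 synonymous substitutions.
Codon 3 (CGA, Arg): 4 synonymous substitutions.
Codon 4 (AUC, Ile): 2 synonymous substitutions.
Total: 1 + 3 + 4 + 2 = 10.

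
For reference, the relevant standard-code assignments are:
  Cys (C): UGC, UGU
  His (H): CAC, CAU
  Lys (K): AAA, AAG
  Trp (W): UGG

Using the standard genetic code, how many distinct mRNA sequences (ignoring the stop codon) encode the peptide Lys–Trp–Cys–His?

8

Lys: 2 codons.
Trp: 1 codon.
Cys: 2 codons.
His: 2 codons.
2 × 1 × 2 × 2 = 8.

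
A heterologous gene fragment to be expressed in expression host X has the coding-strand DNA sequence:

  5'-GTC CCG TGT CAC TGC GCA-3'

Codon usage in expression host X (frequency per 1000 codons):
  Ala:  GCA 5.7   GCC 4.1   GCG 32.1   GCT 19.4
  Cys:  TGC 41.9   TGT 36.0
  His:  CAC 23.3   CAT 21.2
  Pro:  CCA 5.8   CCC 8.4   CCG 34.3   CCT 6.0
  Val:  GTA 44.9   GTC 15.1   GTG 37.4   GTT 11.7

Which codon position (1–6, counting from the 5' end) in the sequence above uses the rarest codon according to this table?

6

Codon 1 GTC (Val): 15.1 per 1000.
Codon 2 CCG (Pro): 34.3 per 1000.
Codon 3 TGT (Cys): 36.0 per 1000.
Codon 4 CAC (His): 23.3 per 1000.
Codon 5 TGC (Cys): 41.9 per 1000.
Codon 6 GCA (Ala): 5.7 per 1000.
Lowest frequency is 5.7 at codon 6.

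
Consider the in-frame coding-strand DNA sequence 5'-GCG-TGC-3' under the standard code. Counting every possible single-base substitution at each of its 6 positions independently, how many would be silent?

Codon 1 (GCG, Ala): 3 synonymous substitutions.
Codon 2 (TGC, Cys): 1 synonymous substitution.
Total: 3 + 1 = 4.

4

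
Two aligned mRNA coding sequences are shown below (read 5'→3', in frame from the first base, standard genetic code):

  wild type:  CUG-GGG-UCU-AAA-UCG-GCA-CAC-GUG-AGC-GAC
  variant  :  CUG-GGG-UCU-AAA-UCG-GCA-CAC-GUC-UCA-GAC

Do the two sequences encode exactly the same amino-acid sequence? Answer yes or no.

Codon 1: CUG Leu / CUG Leu — identical.
Codon 2: GGG Gly / GGG Gly — identical.
Codon 3: UCU Ser / UCU Ser — identical.
Codon 4: AAA Lys / AAA Lys — identical.
Codon 5: UCG Ser / UCG Ser — identical.
Codon 6: GCA Ala / GCA Ala — identical.
Codon 7: CAC His / CAC His — identical.
Codon 8: GUG Val / GUC Val — synonymous.
Codon 9: AGC Ser / UCA Ser — synonymous.
Codon 10: GAC Asp / GAC Asp — identical.
Nonsynonymous differences: 0 → same protein.

yes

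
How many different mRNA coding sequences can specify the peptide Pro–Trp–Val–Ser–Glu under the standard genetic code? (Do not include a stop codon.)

192

Pro: 4 codons.
Trp: 1 codon.
Val: 4 codons.
Ser: 6 codons.
Glu: 2 codons.
4 × 1 × 4 × 6 × 2 = 192.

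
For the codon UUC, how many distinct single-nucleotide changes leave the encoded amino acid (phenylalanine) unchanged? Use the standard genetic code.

Position 1: none → 0 synonymous.
Position 2: none → 0 synonymous.
Position 3: UUU → 1 synonymous.
Total: 0 + 0 + 1 = 1.

1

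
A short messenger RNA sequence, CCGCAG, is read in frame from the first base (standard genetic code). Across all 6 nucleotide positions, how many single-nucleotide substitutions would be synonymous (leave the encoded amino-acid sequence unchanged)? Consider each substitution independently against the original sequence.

Codon 1 (CCG, Pro): 3 synonymous substitutions.
Codon 2 (CAG, Gln): 1 synonymous substitution.
Total: 3 + 1 = 4.

4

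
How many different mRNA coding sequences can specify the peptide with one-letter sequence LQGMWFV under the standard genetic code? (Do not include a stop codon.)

Leu: 6 codons.
Gln: 2 codons.
Gly: 4 codons.
Met: 1 codon.
Trp: 1 codon.
Phe: 2 codons.
Val: 4 codons.
6 × 2 × 4 × 1 × 1 × 2 × 4 = 384.

384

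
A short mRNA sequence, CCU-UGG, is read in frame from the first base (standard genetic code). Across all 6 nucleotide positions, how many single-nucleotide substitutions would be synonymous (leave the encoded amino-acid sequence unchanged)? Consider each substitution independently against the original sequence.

3

Codon 1 (CCU, Pro): 3 synonymous substitutions.
Codon 2 (UGG, Trp): 0 synonymous substitutions.
Total: 3 + 0 = 3.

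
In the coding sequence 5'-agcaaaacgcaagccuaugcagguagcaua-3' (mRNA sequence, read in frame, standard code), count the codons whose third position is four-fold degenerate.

Codon 1 AGC (Ser): third position 2-fold.
Codon 2 AAA (Lys): third position 2-fold.
Codon 3 ACG (Thr): third position 4-fold.
Codon 4 CAA (Gln): third position 2-fold.
Codon 5 GCC (Ala): third position 4-fold.
Codon 6 UAU (Tyr): third position 2-fold.
Codon 7 GCA (Ala): third position 4-fold.
Codon 8 GGU (Gly): third position 4-fold.
Codon 9 AGC (Ser): third position 2-fold.
Codon 10 AUA (Ile): third position 3-fold.
Four-fold degenerate third positions: 4.

4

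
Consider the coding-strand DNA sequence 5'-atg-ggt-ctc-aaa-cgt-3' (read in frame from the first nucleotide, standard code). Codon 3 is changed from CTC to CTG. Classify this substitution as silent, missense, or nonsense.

Position 9 falls in codon 3: CTC → Leu.
After the substitution the codon is CTG → Leu.
Both encode Leu, so the change is synonymous.

silent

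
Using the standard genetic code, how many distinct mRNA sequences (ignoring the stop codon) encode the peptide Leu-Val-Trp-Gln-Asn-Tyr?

Leu: 6 codons.
Val: 4 codons.
Trp: 1 codon.
Gln: 2 codons.
Asn: 2 codons.
Tyr: 2 codons.
6 × 4 × 1 × 2 × 2 × 2 = 192.

192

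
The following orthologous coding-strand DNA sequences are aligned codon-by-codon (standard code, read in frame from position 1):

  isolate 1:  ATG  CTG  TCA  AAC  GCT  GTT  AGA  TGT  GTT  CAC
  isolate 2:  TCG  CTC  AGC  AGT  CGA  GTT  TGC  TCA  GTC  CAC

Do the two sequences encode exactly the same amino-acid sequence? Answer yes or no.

no

Codon 1: ATG Met / TCG Ser — nonsynonymous.
Codon 2: CTG Leu / CTC Leu — synonymous.
Codon 3: TCA Ser / AGC Ser — synonymous.
Codon 4: AAC Asn / AGT Ser — nonsynonymous.
Codon 5: GCT Ala / CGA Arg — nonsynonymous.
Codon 6: GTT Val / GTT Val — identical.
Codon 7: AGA Arg / TGC Cys — nonsynonymous.
Codon 8: TGT Cys / TCA Ser — nonsynonymous.
Codon 9: GTT Val / GTC Val — synonymous.
Codon 10: CAC His / CAC His — identical.
Nonsynonymous differences: 5 → different protein.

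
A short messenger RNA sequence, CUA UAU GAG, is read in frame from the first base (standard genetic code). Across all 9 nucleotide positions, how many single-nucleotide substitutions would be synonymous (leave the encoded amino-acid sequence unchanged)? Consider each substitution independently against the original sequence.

Codon 1 (CUA, Leu): 4 synonymous substitutions.
Codon 2 (UAU, Tyr): 1 synonymous substitution.
Codon 3 (GAG, Glu): 1 synonymous substitution.
Total: 4 + 1 + 1 = 6.

6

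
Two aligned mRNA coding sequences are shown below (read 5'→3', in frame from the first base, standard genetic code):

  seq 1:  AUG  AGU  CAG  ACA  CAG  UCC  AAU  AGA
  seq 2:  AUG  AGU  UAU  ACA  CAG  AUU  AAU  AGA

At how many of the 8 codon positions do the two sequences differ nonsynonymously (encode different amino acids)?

2

Codon 1: AUG Met / AUG Met — identical.
Codon 2: AGU Ser / AGU Ser — identical.
Codon 3: CAG Gln / UAU Tyr — nonsynonymous.
Codon 4: ACA Thr / ACA Thr — identical.
Codon 5: CAG Gln / CAG Gln — identical.
Codon 6: UCC Ser / AUU Ile — nonsynonymous.
Codon 7: AAU Asn / AAU Asn — identical.
Codon 8: AGA Arg / AGA Arg — identical.
Nonsynonymous differences: 2.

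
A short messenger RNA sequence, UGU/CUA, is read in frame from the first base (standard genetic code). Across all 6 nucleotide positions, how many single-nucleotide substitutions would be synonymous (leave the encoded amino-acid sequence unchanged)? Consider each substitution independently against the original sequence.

Codon 1 (UGU, Cys): 1 synonymous substitution.
Codon 2 (CUA, Leu): 4 synonymous substitutions.
Total: 1 + 4 = 5.

5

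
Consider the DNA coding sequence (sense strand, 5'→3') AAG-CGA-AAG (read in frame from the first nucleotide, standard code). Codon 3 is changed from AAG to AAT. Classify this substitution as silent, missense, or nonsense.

missense

Position 9 falls in codon 3: AAG → Lys.
After the substitution the codon is AAT → Asn.
Lys ≠ Asn, so this is a missense mutation.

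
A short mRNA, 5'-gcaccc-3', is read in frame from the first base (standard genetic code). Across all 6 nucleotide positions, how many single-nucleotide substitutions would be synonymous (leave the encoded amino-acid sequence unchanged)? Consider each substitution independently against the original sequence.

Codon 1 (GCA, Ala): 3 synonymous substitutions.
Codon 2 (CCC, Pro): 3 synonymous substitutions.
Total: 3 + 3 = 6.

6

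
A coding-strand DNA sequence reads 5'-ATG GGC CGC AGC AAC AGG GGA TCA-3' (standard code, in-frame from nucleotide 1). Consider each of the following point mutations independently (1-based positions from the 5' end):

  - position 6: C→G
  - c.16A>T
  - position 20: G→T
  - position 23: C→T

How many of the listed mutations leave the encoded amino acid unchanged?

1

Codon 2: GGC (Gly) → GGG (Gly) — synonymous.
Codon 6: AGG (Arg) → TGG (Trp) — missense.
Codon 7: GGA (Gly) → GTA (Val) — missense.
Codon 8: TCA (Ser) → TTA (Leu) — missense.
Synonymous: 1 of 4.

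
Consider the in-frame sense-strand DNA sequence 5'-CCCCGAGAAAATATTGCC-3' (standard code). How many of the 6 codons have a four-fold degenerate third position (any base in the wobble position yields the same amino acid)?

3

Codon 1 CCC (Pro): third position 4-fold.
Codon 2 CGA (Arg): third position 4-fold.
Codon 3 GAA (Glu): third position 2-fold.
Codon 4 AAT (Asn): third position 2-fold.
Codon 5 ATT (Ile): third position 3-fold.
Codon 6 GCC (Ala): third position 4-fold.
Four-fold degenerate third positions: 3.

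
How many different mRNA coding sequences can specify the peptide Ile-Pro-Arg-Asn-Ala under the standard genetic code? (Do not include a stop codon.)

576

Ile: 3 codons.
Pro: 4 codons.
Arg: 6 codons.
Asn: 2 codons.
Ala: 4 codons.
3 × 4 × 6 × 2 × 4 = 576.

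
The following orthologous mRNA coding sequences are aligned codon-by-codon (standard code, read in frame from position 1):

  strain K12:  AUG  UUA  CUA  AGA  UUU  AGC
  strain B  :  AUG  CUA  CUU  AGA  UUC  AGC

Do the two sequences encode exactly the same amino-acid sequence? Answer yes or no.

yes

Codon 1: AUG Met / AUG Met — identical.
Codon 2: UUA Leu / CUA Leu — synonymous.
Codon 3: CUA Leu / CUU Leu — synonymous.
Codon 4: AGA Arg / AGA Arg — identical.
Codon 5: UUU Phe / UUC Phe — synonymous.
Codon 6: AGC Ser / AGC Ser — identical.
Nonsynonymous differences: 0 → same protein.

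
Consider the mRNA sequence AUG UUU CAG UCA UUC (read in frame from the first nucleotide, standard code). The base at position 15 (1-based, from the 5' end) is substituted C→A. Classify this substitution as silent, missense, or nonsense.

Position 15 falls in codon 5: UUC → Phe.
After the substitution the codon is UUA → Leu.
Phe ≠ Leu, so this is a missense mutation.

missense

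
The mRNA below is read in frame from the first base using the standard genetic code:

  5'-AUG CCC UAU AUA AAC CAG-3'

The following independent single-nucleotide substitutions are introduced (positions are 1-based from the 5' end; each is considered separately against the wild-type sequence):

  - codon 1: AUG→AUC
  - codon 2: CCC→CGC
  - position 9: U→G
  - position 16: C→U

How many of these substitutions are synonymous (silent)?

Codon 1: AUG (Met) → AUC (Ile) — missense.
Codon 2: CCC (Pro) → CGC (Arg) — missense.
Codon 3: UAU (Tyr) → UAG (Stop) — nonsense.
Codon 6: CAG (Gln) → UAG (Stop) — nonsense.
Synonymous: 0 of 4.

0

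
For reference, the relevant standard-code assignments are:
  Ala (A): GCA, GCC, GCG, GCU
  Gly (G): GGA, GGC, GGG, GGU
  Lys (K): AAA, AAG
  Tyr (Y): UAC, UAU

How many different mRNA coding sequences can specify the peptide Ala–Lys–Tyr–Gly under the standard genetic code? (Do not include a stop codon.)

Ala: 4 codons.
Lys: 2 codons.
Tyr: 2 codons.
Gly: 4 codons.
4 × 2 × 2 × 4 = 64.

64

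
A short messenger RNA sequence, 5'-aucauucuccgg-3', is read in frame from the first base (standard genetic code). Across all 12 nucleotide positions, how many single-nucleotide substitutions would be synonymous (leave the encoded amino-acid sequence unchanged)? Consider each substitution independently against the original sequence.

Codon 1 (AUC, Ile): 2 synonymous substitutions.
Codon 2 (AUU, Ile): 2 synonymous substitutions.
Codon 3 (CUC, Leu): 3 synonymous substitutions.
Codon 4 (CGG, Arg): 4 synonymous substitutions.
Total: 2 + 2 + 3 + 4 = 11.

11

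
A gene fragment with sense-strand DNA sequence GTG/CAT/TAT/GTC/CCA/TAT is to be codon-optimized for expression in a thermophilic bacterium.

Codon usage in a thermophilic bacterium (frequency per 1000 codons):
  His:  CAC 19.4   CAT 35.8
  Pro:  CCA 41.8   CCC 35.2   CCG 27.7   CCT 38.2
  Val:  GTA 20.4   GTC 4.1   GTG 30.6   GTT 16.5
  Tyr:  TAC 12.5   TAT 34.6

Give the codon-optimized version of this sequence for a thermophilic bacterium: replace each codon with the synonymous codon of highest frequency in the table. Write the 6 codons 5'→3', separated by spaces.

Codon 1 (Val): best is GTG at 30.6.
Codon 2 (His): best is CAT at 35.8.
Codon 3 (Tyr): best is TAT at 34.6.
Codon 4 (Val): best is GTG at 30.6.
Codon 5 (Pro): best is CCA at 41.8.
Codon 6 (Tyr): best is TAT at 34.6.

GTG CAT TAT GTG CCA TAT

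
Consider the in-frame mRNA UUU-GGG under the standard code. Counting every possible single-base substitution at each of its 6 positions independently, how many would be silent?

4

Codon 1 (UUU, Phe): 1 synonymous substitution.
Codon 2 (GGG, Gly): 3 synonymous substitutions.
Total: 1 + 3 = 4.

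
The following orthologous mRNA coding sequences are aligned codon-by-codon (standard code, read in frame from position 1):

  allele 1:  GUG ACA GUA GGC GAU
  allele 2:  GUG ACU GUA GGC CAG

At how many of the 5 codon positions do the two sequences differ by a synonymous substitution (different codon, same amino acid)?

1

Codon 1: GUG Val / GUG Val — identical.
Codon 2: ACA Thr / ACU Thr — synonymous.
Codon 3: GUA Val / GUA Val — identical.
Codon 4: GGC Gly / GGC Gly — identical.
Codon 5: GAU Asp / CAG Gln — nonsynonymous.
Synonymous differences: 1.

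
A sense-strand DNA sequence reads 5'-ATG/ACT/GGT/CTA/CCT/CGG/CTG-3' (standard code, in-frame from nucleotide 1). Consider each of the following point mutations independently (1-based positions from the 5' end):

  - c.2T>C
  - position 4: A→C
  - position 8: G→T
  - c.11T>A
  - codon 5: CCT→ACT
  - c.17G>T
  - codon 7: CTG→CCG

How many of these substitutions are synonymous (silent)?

0

Codon 1: ATG (Met) → ACG (Thr) — missense.
Codon 2: ACT (Thr) → CCT (Pro) — missense.
Codon 3: GGT (Gly) → GTT (Val) — missense.
Codon 4: CTA (Leu) → CAA (Gln) — missense.
Codon 5: CCT (Pro) → ACT (Thr) — missense.
Codon 6: CGG (Arg) → CTG (Leu) — missense.
Codon 7: CTG (Leu) → CCG (Pro) — missense.
Synonymous: 0 of 7.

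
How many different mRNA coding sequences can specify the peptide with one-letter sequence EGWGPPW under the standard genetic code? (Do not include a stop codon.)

512

Glu: 2 codons.
Gly: 4 codons.
Trp: 1 codon.
Gly: 4 codons.
Pro: 4 codons.
Pro: 4 codons.
Trp: 1 codon.
2 × 4 × 1 × 4 × 4 × 4 × 1 = 512.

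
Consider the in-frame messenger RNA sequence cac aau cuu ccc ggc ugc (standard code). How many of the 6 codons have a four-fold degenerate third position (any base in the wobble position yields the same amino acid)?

Codon 1 CAC (His): third position 2-fold.
Codon 2 AAU (Asn): third position 2-fold.
Codon 3 CUU (Leu): third position 4-fold.
Codon 4 CCC (Pro): third position 4-fold.
Codon 5 GGC (Gly): third position 4-fold.
Codon 6 UGC (Cys): third position 2-fold.
Four-fold degenerate third positions: 3.

3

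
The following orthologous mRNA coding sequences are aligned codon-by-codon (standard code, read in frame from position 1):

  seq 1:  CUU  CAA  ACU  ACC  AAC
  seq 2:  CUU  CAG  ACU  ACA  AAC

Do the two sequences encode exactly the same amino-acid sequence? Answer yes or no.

yes

Codon 1: CUU Leu / CUU Leu — identical.
Codon 2: CAA Gln / CAG Gln — synonymous.
Codon 3: ACU Thr / ACU Thr — identical.
Codon 4: ACC Thr / ACA Thr — synonymous.
Codon 5: AAC Asn / AAC Asn — identical.
Nonsynonymous differences: 0 → same protein.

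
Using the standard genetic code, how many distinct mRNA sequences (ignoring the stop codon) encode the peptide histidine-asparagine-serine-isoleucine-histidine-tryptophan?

His: 2 codons.
Asn: 2 codons.
Ser: 6 codons.
Ile: 3 codons.
His: 2 codons.
Trp: 1 codon.
2 × 2 × 6 × 3 × 2 × 1 = 144.

144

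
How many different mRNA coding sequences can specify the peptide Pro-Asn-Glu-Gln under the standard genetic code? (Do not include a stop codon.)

Pro: 4 codons.
Asn: 2 codons.
Glu: 2 codons.
Gln: 2 codons.
4 × 2 × 2 × 2 = 32.

32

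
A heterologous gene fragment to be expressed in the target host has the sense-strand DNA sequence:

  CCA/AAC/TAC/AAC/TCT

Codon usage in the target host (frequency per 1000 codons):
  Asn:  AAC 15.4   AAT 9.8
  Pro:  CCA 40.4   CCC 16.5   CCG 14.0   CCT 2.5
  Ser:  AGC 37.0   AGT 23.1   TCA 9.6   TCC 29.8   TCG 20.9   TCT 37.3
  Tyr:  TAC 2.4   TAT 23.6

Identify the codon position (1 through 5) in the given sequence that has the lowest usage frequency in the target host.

Codon 1 CCA (Pro): 40.4 per 1000.
Codon 2 AAC (Asn): 15.4 per 1000.
Codon 3 TAC (Tyr): 2.4 per 1000.
Codon 4 AAC (Asn): 15.4 per 1000.
Codon 5 TCT (Ser): 37.3 per 1000.
Lowest frequency is 2.4 at codon 3.

3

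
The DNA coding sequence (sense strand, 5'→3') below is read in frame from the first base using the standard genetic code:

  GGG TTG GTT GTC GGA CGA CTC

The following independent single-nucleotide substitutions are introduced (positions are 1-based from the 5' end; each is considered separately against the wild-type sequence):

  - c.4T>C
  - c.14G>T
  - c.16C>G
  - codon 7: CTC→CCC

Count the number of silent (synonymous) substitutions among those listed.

1

Codon 2: TTG (Leu) → CTG (Leu) — synonymous.
Codon 5: GGA (Gly) → GTA (Val) — missense.
Codon 6: CGA (Arg) → GGA (Gly) — missense.
Codon 7: CTC (Leu) → CCC (Pro) — missense.
Synonymous: 1 of 4.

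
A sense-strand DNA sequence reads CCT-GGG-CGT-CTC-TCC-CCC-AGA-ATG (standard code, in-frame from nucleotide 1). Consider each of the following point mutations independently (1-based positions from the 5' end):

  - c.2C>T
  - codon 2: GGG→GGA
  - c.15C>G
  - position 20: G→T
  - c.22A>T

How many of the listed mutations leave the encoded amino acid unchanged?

Codon 1: CCT (Pro) → CTT (Leu) — missense.
Codon 2: GGG (Gly) → GGA (Gly) — synonymous.
Codon 5: TCC (Ser) → TCG (Ser) — synonymous.
Codon 7: AGA (Arg) → ATA (Ile) — missense.
Codon 8: ATG (Met) → TTG (Leu) — missense.
Synonymous: 2 of 5.

2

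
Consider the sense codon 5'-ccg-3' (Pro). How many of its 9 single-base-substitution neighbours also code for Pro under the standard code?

Position 1: none → 0 synonymous.
Position 2: none → 0 synonymous.
Position 3: CCU, CCC, CCA → 3 synonymous.
Total: 0 + 0 + 3 = 3.

3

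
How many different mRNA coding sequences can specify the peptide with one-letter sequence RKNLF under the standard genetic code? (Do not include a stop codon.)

288

Arg: 6 codons.
Lys: 2 codons.
Asn: 2 codons.
Leu: 6 codons.
Phe: 2 codons.
6 × 2 × 2 × 6 × 2 = 288.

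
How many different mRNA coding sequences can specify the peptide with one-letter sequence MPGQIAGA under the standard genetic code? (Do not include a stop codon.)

Met: 1 codon.
Pro: 4 codons.
Gly: 4 codons.
Gln: 2 codons.
Ile: 3 codons.
Ala: 4 codons.
Gly: 4 codons.
Ala: 4 codons.
1 × 4 × 4 × 2 × 3 × 4 × 4 × 4 = 6144.

6144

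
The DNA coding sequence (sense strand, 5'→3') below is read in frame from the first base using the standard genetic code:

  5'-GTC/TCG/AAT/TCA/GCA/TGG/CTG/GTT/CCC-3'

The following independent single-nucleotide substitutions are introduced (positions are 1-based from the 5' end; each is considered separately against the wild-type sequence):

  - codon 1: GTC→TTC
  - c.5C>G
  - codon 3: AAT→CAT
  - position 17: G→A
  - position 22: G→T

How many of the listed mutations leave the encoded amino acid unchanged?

Codon 1: GTC (Val) → TTC (Phe) — missense.
Codon 2: TCG (Ser) → TGG (Trp) — missense.
Codon 3: AAT (Asn) → CAT (His) — missense.
Codon 6: TGG (Trp) → TAG (Stop) — nonsense.
Codon 8: GTT (Val) → TTT (Phe) — missense.
Synonymous: 0 of 5.

0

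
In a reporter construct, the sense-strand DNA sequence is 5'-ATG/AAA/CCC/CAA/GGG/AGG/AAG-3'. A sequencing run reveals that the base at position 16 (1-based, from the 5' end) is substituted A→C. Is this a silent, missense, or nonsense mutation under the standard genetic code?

silent

Position 16 falls in codon 6: AGG → Arg.
After the substitution the codon is CGG → Arg.
Both encode Arg, so the change is synonymous.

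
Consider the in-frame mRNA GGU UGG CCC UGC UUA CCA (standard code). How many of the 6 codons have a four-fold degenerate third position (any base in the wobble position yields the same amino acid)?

Codon 1 GGU (Gly): third position 4-fold.
Codon 2 UGG (Trp): third position 1-fold.
Codon 3 CCC (Pro): third position 4-fold.
Codon 4 UGC (Cys): third position 2-fold.
Codon 5 UUA (Leu): third position 2-fold.
Codon 6 CCA (Pro): third position 4-fold.
Four-fold degenerate third positions: 3.

3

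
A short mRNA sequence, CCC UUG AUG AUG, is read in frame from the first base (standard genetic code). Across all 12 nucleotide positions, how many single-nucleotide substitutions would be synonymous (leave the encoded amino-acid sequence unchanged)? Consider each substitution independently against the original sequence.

5

Codon 1 (CCC, Pro): 3 synonymous substitutions.
Codon 2 (UUG, Leu): 2 synonymous substitutions.
Codon 3 (AUG, Met): 0 synonymous substitutions.
Codon 4 (AUG, Met): 0 synonymous substitutions.
Total: 3 + 2 + 0 + 0 = 5.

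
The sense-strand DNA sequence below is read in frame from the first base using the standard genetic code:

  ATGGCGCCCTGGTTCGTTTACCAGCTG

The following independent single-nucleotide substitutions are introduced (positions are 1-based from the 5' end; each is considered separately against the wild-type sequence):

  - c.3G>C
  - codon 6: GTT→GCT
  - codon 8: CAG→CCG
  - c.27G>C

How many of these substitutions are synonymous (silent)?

Codon 1: ATG (Met) → ATC (Ile) — missense.
Codon 6: GTT (Val) → GCT (Ala) — missense.
Codon 8: CAG (Gln) → CCG (Pro) — missense.
Codon 9: CTG (Leu) → CTC (Leu) — synonymous.
Synonymous: 1 of 4.

1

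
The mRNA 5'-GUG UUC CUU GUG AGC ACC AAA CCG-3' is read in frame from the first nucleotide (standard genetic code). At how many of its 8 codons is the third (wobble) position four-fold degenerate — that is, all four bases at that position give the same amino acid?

Codon 1 GUG (Val): third position 4-fold.
Codon 2 UUC (Phe): third position 2-fold.
Codon 3 CUU (Leu): third position 4-fold.
Codon 4 GUG (Val): third position 4-fold.
Codon 5 AGC (Ser): third position 2-fold.
Codon 6 ACC (Thr): third position 4-fold.
Codon 7 AAA (Lys): third position 2-fold.
Codon 8 CCG (Pro): third position 4-fold.
Four-fold degenerate third positions: 5.

5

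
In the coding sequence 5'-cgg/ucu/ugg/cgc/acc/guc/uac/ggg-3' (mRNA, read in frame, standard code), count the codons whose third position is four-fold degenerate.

6

Codon 1 CGG (Arg): third position 4-fold.
Codon 2 UCU (Ser): third position 4-fold.
Codon 3 UGG (Trp): third position 1-fold.
Codon 4 CGC (Arg): third position 4-fold.
Codon 5 ACC (Thr): third position 4-fold.
Codon 6 GUC (Val): third position 4-fold.
Codon 7 UAC (Tyr): third position 2-fold.
Codon 8 GGG (Gly): third position 4-fold.
Four-fold degenerate third positions: 6.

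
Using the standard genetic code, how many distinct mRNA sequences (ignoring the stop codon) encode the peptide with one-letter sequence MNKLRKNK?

Met: 1 codon.
Asn: 2 codons.
Lys: 2 codons.
Leu: 6 codons.
Arg: 6 codons.
Lys: 2 codons.
Asn: 2 codons.
Lys: 2 codons.
1 × 2 × 2 × 6 × 6 × 2 × 2 × 2 = 1152.

1152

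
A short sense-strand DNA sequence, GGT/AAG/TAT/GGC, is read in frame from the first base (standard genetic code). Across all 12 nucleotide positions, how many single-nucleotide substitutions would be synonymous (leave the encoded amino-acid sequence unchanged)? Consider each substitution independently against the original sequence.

Codon 1 (GGT, Gly): 3 synonymous substitutions.
Codon 2 (AAG, Lys): 1 synonymous substitution.
Codon 3 (TAT, Tyr): 1 synonymous substitution.
Codon 4 (GGC, Gly): 3 synonymous substitutions.
Total: 3 + 1 + 1 + 3 = 8.

8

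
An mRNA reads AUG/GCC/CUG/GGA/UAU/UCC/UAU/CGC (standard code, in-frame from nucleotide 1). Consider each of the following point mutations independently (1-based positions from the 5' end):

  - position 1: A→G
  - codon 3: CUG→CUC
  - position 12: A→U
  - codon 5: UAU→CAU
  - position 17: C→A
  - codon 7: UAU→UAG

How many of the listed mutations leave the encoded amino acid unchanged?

Codon 1: AUG (Met) → GUG (Val) — missense.
Codon 3: CUG (Leu) → CUC (Leu) — synonymous.
Codon 4: GGA (Gly) → GGU (Gly) — synonymous.
Codon 5: UAU (Tyr) → CAU (His) — missense.
Codon 6: UCC (Ser) → UAC (Tyr) — missense.
Codon 7: UAU (Tyr) → UAG (Stop) — nonsense.
Synonymous: 2 of 6.

2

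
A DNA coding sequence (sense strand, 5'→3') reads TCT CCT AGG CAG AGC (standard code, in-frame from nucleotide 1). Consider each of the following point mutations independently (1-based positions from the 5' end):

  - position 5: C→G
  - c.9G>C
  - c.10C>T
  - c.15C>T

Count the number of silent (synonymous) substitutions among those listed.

1

Codon 2: CCT (Pro) → CGT (Arg) — missense.
Codon 3: AGG (Arg) → AGC (Ser) — missense.
Codon 4: CAG (Gln) → TAG (Stop) — nonsense.
Codon 5: AGC (Ser) → AGT (Ser) — synonymous.
Synonymous: 1 of 4.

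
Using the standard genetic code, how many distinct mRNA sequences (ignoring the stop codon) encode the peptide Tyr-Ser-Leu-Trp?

Tyr: 2 codons.
Ser: 6 codons.
Leu: 6 codons.
Trp: 1 codon.
2 × 6 × 6 × 1 = 72.

72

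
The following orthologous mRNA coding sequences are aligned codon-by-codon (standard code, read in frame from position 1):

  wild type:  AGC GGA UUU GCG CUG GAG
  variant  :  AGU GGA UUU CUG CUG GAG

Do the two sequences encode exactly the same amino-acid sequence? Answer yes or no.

Codon 1: AGC Ser / AGU Ser — synonymous.
Codon 2: GGA Gly / GGA Gly — identical.
Codon 3: UUU Phe / UUU Phe — identical.
Codon 4: GCG Ala / CUG Leu — nonsynonymous.
Codon 5: CUG Leu / CUG Leu — identical.
Codon 6: GAG Glu / GAG Glu — identical.
Nonsynonymous differences: 1 → different protein.

no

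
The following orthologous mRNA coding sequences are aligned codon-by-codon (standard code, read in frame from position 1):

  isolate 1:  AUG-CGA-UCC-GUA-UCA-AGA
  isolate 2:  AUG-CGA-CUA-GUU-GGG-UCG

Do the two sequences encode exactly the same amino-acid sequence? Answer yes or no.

Codon 1: AUG Met / AUG Met — identical.
Codon 2: CGA Arg / CGA Arg — identical.
Codon 3: UCC Ser / CUA Leu — nonsynonymous.
Codon 4: GUA Val / GUU Val — synonymous.
Codon 5: UCA Ser / GGG Gly — nonsynonymous.
Codon 6: AGA Arg / UCG Ser — nonsynonymous.
Nonsynonymous differences: 3 → different protein.

no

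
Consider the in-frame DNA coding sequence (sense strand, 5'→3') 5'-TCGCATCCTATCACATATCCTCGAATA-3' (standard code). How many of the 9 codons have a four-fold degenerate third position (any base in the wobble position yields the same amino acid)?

5

Codon 1 TCG (Ser): third position 4-fold.
Codon 2 CAT (His): third position 2-fold.
Codon 3 CCT (Pro): third position 4-fold.
Codon 4 ATC (Ile): third position 3-fold.
Codon 5 ACA (Thr): third position 4-fold.
Codon 6 TAT (Tyr): third position 2-fold.
Codon 7 CCT (Pro): third position 4-fold.
Codon 8 CGA (Arg): third position 4-fold.
Codon 9 ATA (Ile): third position 3-fold.
Four-fold degenerate third positions: 5.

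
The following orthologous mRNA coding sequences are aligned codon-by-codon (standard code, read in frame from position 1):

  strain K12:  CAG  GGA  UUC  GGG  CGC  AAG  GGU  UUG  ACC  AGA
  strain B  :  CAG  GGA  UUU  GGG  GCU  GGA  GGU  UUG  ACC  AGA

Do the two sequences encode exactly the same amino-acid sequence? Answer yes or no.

no

Codon 1: CAG Gln / CAG Gln — identical.
Codon 2: GGA Gly / GGA Gly — identical.
Codon 3: UUC Phe / UUU Phe — synonymous.
Codon 4: GGG Gly / GGG Gly — identical.
Codon 5: CGC Arg / GCU Ala — nonsynonymous.
Codon 6: AAG Lys / GGA Gly — nonsynonymous.
Codon 7: GGU Gly / GGU Gly — identical.
Codon 8: UUG Leu / UUG Leu — identical.
Codon 9: ACC Thr / ACC Thr — identical.
Codon 10: AGA Arg / AGA Arg — identical.
Nonsynonymous differences: 2 → different protein.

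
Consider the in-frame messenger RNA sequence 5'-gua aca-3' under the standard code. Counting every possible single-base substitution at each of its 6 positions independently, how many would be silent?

6

Codon 1 (GUA, Val): 3 synonymous substitutions.
Codon 2 (ACA, Thr): 3 synonymous substitutions.
Total: 3 + 3 = 6.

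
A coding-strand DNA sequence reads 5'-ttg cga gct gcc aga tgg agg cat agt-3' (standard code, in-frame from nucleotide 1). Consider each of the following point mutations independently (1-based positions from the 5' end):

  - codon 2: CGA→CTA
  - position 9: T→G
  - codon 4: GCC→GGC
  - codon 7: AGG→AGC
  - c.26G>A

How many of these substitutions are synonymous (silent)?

Codon 2: CGA (Arg) → CTA (Leu) — missense.
Codon 3: GCT (Ala) → GCG (Ala) — synonymous.
Codon 4: GCC (Ala) → GGC (Gly) — missense.
Codon 7: AGG (Arg) → AGC (Ser) — missense.
Codon 9: AGT (Ser) → AAT (Asn) — missense.
Synonymous: 1 of 5.

1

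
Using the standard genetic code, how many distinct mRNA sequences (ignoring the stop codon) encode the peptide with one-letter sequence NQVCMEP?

256

Asn: 2 codons.
Gln: 2 codons.
Val: 4 codons.
Cys: 2 codons.
Met: 1 codon.
Glu: 2 codons.
Pro: 4 codons.
2 × 2 × 4 × 2 × 1 × 2 × 4 = 256.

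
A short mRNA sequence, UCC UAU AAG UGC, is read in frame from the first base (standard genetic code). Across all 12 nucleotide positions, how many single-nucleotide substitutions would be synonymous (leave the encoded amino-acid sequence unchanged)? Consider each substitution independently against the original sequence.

Codon 1 (UCC, Ser): 3 synonymous substitutions.
Codon 2 (UAU, Tyr): 1 synonymous substitution.
Codon 3 (AAG, Lys): 1 synonymous substitution.
Codon 4 (UGC, Cys): 1 synonymous substitution.
Total: 3 + 1 + 1 + 1 = 6.

6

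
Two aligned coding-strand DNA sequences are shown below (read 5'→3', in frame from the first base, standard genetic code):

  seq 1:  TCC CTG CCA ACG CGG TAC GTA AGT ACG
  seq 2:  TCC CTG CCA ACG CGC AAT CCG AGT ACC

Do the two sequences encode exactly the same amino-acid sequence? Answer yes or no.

no

Codon 1: TCC Ser / TCC Ser — identical.
Codon 2: CTG Leu / CTG Leu — identical.
Codon 3: CCA Pro / CCA Pro — identical.
Codon 4: ACG Thr / ACG Thr — identical.
Codon 5: CGG Arg / CGC Arg — synonymous.
Codon 6: TAC Tyr / AAT Asn — nonsynonymous.
Codon 7: GTA Val / CCG Pro — nonsynonymous.
Codon 8: AGT Ser / AGT Ser — identical.
Codon 9: ACG Thr / ACC Thr — synonymous.
Nonsynonymous differences: 2 → different protein.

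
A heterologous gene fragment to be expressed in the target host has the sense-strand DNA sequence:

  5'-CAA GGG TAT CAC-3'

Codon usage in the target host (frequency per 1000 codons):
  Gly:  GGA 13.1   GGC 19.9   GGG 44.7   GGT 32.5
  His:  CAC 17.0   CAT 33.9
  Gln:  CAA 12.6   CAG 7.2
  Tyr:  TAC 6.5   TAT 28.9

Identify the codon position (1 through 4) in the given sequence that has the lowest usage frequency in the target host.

1

Codon 1 CAA (Gln): 12.6 per 1000.
Codon 2 GGG (Gly): 44.7 per 1000.
Codon 3 TAT (Tyr): 28.9 per 1000.
Codon 4 CAC (His): 17.0 per 1000.
Lowest frequency is 12.6 at codon 1.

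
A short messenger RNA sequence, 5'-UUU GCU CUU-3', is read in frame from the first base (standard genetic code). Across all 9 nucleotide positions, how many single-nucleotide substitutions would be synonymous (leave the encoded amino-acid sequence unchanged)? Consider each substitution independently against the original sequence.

7

Codon 1 (UUU, Phe): 1 synonymous substitution.
Codon 2 (GCU, Ala): 3 synonymous substitutions.
Codon 3 (CUU, Leu): 3 synonymous substitutions.
Total: 1 + 3 + 3 = 7.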